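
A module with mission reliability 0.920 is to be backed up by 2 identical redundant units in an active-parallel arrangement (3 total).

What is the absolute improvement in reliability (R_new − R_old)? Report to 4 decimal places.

R_before = 0.920
R_after = 1 − (1 − 0.920)^3 = 0.9995
ΔR = 0.9995 − 0.920 = 0.0795

0.0795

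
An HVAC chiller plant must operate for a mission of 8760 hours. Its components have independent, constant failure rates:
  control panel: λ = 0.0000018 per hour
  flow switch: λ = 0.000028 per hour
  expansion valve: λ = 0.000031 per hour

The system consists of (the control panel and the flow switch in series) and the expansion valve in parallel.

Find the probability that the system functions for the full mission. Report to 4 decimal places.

0.9454

R(control panel) = exp(−0.0000018 × 8760) = 0.984356
R(flow switch) = exp(−0.000028 × 8760) = 0.782485
R(expansion valve) = exp(−0.000031 × 8760) = 0.762190
Series (control panel and flow switch): 0.984356 × 0.782485 = 0.770244
Parallel ([0.770244] and expansion valve): 1 − (1 − 0.770244)(1 − 0.762190) = 0.9454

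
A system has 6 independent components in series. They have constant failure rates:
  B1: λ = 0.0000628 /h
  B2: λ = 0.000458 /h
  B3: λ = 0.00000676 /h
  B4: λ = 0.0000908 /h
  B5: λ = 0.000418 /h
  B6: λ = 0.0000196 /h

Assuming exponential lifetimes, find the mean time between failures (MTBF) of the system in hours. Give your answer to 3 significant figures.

Series of exponential components: λ_sys = Σ λ_i
λ_sys = 0.0000628 + 0.000458 + 0.00000676 + 0.0000908 + 0.000418 + 0.0000196 = 1.0560e-03 /h
MTBF = 1 / λ_sys = 947 h

947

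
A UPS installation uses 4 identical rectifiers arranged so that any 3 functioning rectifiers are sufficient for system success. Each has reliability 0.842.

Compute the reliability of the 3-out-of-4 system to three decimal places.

0.880

R = Σ_{i=3}^{4} C(4,i) p^i (1−p)^{4−i} with p = 0.842
C(4,3)·0.842^3·0.158^1 = 0.37727
C(4,4)·0.842^4·0.158^0 = 0.50263
Sum = 0.880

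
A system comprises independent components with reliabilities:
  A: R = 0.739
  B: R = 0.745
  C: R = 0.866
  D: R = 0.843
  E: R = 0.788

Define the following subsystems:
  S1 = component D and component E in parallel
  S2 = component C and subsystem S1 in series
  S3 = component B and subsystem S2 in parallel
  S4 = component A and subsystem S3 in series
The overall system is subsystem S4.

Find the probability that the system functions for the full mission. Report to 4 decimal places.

Parallel (D and E): 1 − (1 − 0.843000)(1 − 0.788000) = 0.966716
Series (C and [0.966716]): 0.866000 × 0.966716 = 0.837176
Parallel (B and [0.837176]): 1 − (1 − 0.745000)(1 − 0.837176) = 0.958480
Series (A and [0.958480]): 0.739000 × 0.958480 = 0.7083

0.7083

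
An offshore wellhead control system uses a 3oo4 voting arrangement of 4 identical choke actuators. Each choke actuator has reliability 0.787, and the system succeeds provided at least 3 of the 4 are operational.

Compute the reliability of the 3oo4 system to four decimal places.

0.7989

R = Σ_{i=3}^{4} C(4,i) p^i (1−p)^{4−i} with p = 0.787
C(4,3)·0.787^3·0.213^1 = 0.415302
C(4,4)·0.787^4·0.213^0 = 0.383618
Sum = 0.7989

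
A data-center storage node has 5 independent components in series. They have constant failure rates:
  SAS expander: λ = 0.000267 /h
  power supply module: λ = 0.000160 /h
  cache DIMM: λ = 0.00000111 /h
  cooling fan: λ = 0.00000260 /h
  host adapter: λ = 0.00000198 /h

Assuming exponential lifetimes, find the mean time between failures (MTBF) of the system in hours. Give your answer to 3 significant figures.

2310

Series of exponential components: λ_sys = Σ λ_i
λ_sys = 0.000267 + 0.000160 + 0.00000111 + 0.00000260 + 0.00000198 = 4.3269e-04 /h
MTBF = 1 / λ_sys = 2310 h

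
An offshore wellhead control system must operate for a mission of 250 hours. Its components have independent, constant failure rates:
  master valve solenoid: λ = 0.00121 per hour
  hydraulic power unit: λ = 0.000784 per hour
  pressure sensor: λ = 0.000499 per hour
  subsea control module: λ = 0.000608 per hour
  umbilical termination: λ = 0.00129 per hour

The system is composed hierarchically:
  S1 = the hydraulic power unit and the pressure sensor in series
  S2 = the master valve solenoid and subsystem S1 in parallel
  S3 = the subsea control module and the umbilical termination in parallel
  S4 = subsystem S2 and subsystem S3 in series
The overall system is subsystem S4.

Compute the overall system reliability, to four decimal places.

R(master valve solenoid) = exp(−0.00121 × 250) = 0.738968
R(hydraulic power unit) = exp(−0.000784 × 250) = 0.822012
R(pressure sensor) = exp(−0.000499 × 250) = 0.882718
R(subsea control module) = exp(−0.000608 × 250) = 0.858988
R(umbilical termination) = exp(−0.00129 × 250) = 0.724336
Series (hydraulic power unit and pressure sensor): 0.822012 × 0.882718 = 0.725605
Parallel (master valve solenoid and [0.725605]): 1 − (1 − 0.738968)(1 − 0.725605) = 0.928374
Parallel (subsea control module and umbilical termination): 1 − (1 − 0.858988)(1 − 0.724336) = 0.961128
Series ([0.928374] and [0.961128]): 0.928374 × 0.961128 = 0.8923

0.8923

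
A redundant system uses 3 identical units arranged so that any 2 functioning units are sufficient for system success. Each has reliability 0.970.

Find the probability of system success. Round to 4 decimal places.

R = Σ_{i=2}^{3} C(3,i) p^i (1−p)^{3−i} with p = 0.970
C(3,2)·0.970^2·0.030^1 = 0.084681
C(3,3)·0.970^3·0.030^0 = 0.912673
Sum = 0.9974

0.9974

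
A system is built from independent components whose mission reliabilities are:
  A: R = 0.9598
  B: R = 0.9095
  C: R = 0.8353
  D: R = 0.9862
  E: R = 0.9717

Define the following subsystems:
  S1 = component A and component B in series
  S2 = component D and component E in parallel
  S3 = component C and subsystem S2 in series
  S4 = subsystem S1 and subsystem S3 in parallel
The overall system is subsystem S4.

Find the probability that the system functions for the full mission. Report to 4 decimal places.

Series (A and B): 0.959800 × 0.909500 = 0.872938
Parallel (D and E): 1 − (1 − 0.986200)(1 − 0.971700) = 0.999609
Series (C and [0.999609]): 0.835300 × 0.999609 = 0.834973
Parallel ([0.872938] and [0.834973]): 1 − (1 − 0.872938)(1 − 0.834973) = 0.9790

0.9790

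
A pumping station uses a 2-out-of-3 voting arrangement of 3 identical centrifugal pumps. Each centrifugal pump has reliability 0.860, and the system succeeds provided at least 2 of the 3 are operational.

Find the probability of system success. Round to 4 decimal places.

R = Σ_{i=2}^{3} C(3,i) p^i (1−p)^{3−i} with p = 0.860
C(3,2)·0.860^2·0.140^1 = 0.310632
C(3,3)·0.860^3·0.140^0 = 0.636056
Sum = 0.9467

0.9467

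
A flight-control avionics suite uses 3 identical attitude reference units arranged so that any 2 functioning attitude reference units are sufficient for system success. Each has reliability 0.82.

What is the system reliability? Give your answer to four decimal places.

0.9145

R = Σ_{i=2}^{3} C(3,i) p^i (1−p)^{3−i} with p = 0.82
C(3,2)·0.82^2·0.18^1 = 0.363096
C(3,3)·0.82^3·0.18^0 = 0.551368
Sum = 0.9145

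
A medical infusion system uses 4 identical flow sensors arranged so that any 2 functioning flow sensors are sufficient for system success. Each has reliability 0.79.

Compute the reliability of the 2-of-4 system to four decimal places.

0.9688

R = Σ_{i=2}^{4} C(4,i) p^i (1−p)^{4−i} with p = 0.79
C(4,2)·0.79^2·0.21^2 = 0.165137
C(4,3)·0.79^3·0.21^1 = 0.414153
C(4,4)·0.79^4·0.21^0 = 0.389501
Sum = 0.9688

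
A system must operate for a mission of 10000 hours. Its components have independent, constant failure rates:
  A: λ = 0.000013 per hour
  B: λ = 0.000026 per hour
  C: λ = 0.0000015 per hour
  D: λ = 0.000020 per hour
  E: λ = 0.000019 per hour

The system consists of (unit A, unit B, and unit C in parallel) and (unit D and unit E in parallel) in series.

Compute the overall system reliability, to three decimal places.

0.968

R(A) = exp(−0.000013 × 10000) = 0.87810
R(B) = exp(−0.000026 × 10000) = 0.77105
R(C) = exp(−0.0000015 × 10000) = 0.98511
R(D) = exp(−0.000020 × 10000) = 0.81873
R(E) = exp(−0.000019 × 10000) = 0.82696
Parallel (A, B, and C): 1 − (1 − 0.87810)(1 − 0.77105)(1 − 0.98511) = 0.99958
Parallel (D and E): 1 − (1 − 0.81873)(1 − 0.82696) = 0.96863
Series ([0.99958] and [0.96863]): 0.99958 × 0.96863 = 0.968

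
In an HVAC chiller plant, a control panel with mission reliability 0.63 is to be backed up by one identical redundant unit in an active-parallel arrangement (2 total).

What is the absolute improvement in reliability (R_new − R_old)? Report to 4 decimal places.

R_before = 0.63
R_after = 1 − (1 − 0.63)^2 = 0.8631
ΔR = 0.8631 − 0.63 = 0.2331

0.2331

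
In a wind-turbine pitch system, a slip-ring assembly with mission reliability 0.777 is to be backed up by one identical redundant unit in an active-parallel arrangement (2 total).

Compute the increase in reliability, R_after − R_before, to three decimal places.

R_before = 0.777
R_after = 1 − (1 − 0.777)^2 = 0.950
ΔR = 0.950 − 0.777 = 0.173

0.173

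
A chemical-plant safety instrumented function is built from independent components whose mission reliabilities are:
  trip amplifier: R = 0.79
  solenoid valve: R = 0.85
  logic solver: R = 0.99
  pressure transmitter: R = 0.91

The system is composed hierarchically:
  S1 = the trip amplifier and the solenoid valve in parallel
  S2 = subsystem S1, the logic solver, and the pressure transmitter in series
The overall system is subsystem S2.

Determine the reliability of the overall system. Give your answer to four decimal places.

0.8725

Parallel (trip amplifier and solenoid valve): 1 − (1 − 0.790000)(1 − 0.850000) = 0.968500
Series ([0.968500], logic solver, and pressure transmitter): 0.968500 × 0.990000 × 0.910000 = 0.8725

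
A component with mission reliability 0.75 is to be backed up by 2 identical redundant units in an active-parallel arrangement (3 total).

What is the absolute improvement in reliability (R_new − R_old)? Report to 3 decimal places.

0.234

R_before = 0.75
R_after = 1 − (1 − 0.75)^3 = 0.984
ΔR = 0.984 − 0.75 = 0.234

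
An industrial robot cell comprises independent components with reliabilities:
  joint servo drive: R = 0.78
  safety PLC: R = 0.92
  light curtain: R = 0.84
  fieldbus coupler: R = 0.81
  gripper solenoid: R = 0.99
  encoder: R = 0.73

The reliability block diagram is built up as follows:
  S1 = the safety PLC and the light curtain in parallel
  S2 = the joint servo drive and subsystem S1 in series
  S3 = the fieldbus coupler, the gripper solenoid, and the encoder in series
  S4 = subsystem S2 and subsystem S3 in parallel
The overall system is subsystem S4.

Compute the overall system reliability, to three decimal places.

Parallel (safety PLC and light curtain): 1 − (1 − 0.92000)(1 − 0.84000) = 0.98720
Series (joint servo drive and [0.98720]): 0.78000 × 0.98720 = 0.77002
Series (fieldbus coupler, gripper solenoid, and encoder): 0.81000 × 0.99000 × 0.73000 = 0.58539
Parallel ([0.77002] and [0.58539]): 1 − (1 − 0.77002)(1 − 0.58539) = 0.905

0.905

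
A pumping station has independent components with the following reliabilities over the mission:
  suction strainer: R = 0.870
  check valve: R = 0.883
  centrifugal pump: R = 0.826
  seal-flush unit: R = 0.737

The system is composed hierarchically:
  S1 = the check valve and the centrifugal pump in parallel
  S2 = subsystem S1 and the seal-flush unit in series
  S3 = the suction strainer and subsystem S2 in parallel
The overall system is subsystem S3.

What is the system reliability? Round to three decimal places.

0.964

Parallel (check valve and centrifugal pump): 1 − (1 − 0.88300)(1 − 0.82600) = 0.97964
Series ([0.97964] and seal-flush unit): 0.97964 × 0.73700 = 0.72199
Parallel (suction strainer and [0.72199]): 1 − (1 − 0.87000)(1 − 0.72199) = 0.964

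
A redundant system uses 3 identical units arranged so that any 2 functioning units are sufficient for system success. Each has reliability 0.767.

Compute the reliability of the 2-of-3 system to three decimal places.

R = Σ_{i=2}^{3} C(3,i) p^i (1−p)^{3−i} with p = 0.767
C(3,2)·0.767^2·0.233^1 = 0.41121
C(3,3)·0.767^3·0.233^0 = 0.45122
Sum = 0.862

0.862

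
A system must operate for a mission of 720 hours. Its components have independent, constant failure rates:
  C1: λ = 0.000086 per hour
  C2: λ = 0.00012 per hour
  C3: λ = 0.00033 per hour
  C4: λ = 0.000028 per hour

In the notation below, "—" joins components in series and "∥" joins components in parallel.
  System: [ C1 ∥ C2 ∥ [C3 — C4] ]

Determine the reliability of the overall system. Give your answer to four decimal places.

R(C1) = exp(−0.000086 × 720) = 0.939958
R(C2) = exp(−0.00012 × 720) = 0.917227
R(C3) = exp(−0.00033 × 720) = 0.788518
R(C4) = exp(−0.000028 × 720) = 0.980042
Series (C3 and C4): 0.788518 × 0.980042 = 0.772781
Parallel (C1, C2, and [0.772781]): 1 − (1 − 0.939958)(1 − 0.917227)(1 − 0.772781) = 0.9989

0.9989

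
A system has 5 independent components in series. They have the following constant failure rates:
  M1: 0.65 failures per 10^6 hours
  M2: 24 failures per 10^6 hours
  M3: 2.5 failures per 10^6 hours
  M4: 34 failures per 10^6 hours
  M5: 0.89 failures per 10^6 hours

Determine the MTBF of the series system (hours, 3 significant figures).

Series of exponential components: λ_sys = Σ λ_i
λ_sys = 0.00000065 + 0.000024 + 0.0000025 + 0.000034 + 0.00000089 = 6.2040e-05 /h
MTBF = 1 / λ_sys = 16100 h

16100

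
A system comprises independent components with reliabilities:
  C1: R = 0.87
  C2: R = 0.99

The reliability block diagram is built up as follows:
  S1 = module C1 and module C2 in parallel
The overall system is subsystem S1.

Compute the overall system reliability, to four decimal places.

0.9987

Parallel (C1 and C2): 1 − (1 − 0.870000)(1 − 0.990000) = 0.9987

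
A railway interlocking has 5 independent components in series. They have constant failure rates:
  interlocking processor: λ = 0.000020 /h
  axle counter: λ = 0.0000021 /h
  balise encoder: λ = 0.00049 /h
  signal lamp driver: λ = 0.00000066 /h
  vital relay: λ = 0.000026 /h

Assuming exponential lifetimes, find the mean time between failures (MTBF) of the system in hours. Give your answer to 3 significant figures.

Series of exponential components: λ_sys = Σ λ_i
λ_sys = 0.000020 + 0.0000021 + 0.00049 + 0.00000066 + 0.000026 = 5.3876e-04 /h
MTBF = 1 / λ_sys = 1860 h

1860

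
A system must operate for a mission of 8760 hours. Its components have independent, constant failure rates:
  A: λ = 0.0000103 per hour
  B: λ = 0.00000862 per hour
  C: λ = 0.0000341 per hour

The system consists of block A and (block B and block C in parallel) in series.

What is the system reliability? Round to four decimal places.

R(A) = exp(−0.0000103 × 8760) = 0.913723
R(B) = exp(−0.00000862 × 8760) = 0.927269
R(C) = exp(−0.0000341 × 8760) = 0.741770
Parallel (B and C): 1 − (1 − 0.927269)(1 − 0.741770) = 0.981219
Series (A and [0.981219]): 0.913723 × 0.981219 = 0.8966

0.8966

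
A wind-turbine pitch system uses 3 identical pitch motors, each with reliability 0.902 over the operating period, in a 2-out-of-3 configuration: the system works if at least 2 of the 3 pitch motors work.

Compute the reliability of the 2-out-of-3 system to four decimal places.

0.9731

R = Σ_{i=2}^{3} C(3,i) p^i (1−p)^{3−i} with p = 0.902
C(3,2)·0.902^2·0.098^1 = 0.239200
C(3,3)·0.902^3·0.098^0 = 0.733871
Sum = 0.9731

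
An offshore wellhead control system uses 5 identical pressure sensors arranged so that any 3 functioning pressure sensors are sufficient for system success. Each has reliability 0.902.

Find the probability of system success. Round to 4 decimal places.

0.9919

R = Σ_{i=3}^{5} C(5,i) p^i (1−p)^{5−i} with p = 0.902
C(5,3)·0.902^3·0.098^2 = 0.070481
C(5,4)·0.902^4·0.098^1 = 0.324356
C(5,5)·0.902^5·0.098^0 = 0.597080
Sum = 0.9919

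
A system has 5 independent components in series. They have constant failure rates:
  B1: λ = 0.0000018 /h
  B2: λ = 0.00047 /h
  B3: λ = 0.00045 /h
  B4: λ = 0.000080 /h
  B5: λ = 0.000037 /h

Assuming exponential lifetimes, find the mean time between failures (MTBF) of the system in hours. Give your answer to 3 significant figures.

Series of exponential components: λ_sys = Σ λ_i
λ_sys = 0.0000018 + 0.00047 + 0.00045 + 0.000080 + 0.000037 = 1.0388e-03 /h
MTBF = 1 / λ_sys = 963 h

963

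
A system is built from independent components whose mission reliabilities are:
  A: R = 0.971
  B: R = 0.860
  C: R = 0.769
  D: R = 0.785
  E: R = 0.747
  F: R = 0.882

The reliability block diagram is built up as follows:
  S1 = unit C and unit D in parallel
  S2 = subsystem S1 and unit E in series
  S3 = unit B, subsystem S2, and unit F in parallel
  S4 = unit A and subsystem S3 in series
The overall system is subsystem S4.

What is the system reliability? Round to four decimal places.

Parallel (C and D): 1 − (1 − 0.769000)(1 − 0.785000) = 0.950335
Series ([0.950335] and E): 0.950335 × 0.747000 = 0.709900
Parallel (B, [0.709900], and F): 1 − (1 − 0.860000)(1 − 0.709900)(1 − 0.882000) = 0.995208
Series (A and [0.995208]): 0.971000 × 0.995208 = 0.9663

0.9663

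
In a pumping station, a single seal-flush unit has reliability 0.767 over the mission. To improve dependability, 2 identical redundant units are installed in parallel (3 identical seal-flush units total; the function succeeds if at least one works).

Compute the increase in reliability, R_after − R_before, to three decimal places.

R_before = 0.767
R_after = 1 − (1 − 0.767)^3 = 0.987
ΔR = 0.987 − 0.767 = 0.220

0.220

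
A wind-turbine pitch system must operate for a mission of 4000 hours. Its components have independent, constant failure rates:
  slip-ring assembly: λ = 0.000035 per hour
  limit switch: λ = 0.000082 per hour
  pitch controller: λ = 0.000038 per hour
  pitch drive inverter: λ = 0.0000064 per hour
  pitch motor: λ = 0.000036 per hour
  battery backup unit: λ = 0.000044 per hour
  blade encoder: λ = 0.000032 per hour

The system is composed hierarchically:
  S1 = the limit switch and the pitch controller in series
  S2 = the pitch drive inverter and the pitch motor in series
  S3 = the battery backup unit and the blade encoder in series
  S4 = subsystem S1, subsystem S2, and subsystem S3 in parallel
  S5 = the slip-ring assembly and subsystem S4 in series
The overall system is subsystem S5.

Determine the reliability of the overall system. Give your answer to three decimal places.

R(slip-ring assembly) = exp(−0.000035 × 4000) = 0.86936
R(limit switch) = exp(−0.000082 × 4000) = 0.72036
R(pitch controller) = exp(−0.000038 × 4000) = 0.85899
R(pitch drive inverter) = exp(−0.0000064 × 4000) = 0.97472
R(pitch motor) = exp(−0.000036 × 4000) = 0.86589
R(battery backup unit) = exp(−0.000044 × 4000) = 0.83862
R(blade encoder) = exp(−0.000032 × 4000) = 0.87985
Series (limit switch and pitch controller): 0.72036 × 0.85899 = 0.61878
Series (pitch drive inverter and pitch motor): 0.97472 × 0.86589 = 0.84400
Series (battery backup unit and blade encoder): 0.83862 × 0.87985 = 0.73786
Parallel ([0.61878], [0.84400], and [0.73786]): 1 − (1 − 0.61878)(1 − 0.84400)(1 − 0.73786) = 0.98441
Series (slip-ring assembly and [0.98441]): 0.86936 × 0.98441 = 0.856

0.856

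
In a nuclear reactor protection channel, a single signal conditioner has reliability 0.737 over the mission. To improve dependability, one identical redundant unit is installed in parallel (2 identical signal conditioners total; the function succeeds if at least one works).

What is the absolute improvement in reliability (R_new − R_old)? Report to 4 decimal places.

0.1938

R_before = 0.737
R_after = 1 − (1 − 0.737)^2 = 0.9308
ΔR = 0.9308 − 0.737 = 0.1938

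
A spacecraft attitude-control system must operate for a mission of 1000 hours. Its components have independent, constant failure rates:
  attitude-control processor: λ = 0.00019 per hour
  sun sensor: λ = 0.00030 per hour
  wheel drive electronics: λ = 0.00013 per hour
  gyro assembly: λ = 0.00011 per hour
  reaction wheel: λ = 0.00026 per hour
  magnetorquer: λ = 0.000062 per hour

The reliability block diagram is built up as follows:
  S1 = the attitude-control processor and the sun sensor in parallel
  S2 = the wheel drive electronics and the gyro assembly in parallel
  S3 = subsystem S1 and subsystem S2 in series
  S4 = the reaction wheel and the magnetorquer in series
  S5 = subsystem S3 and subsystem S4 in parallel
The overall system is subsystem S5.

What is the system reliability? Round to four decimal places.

R(attitude-control processor) = exp(−0.00019 × 1000) = 0.826959
R(sun sensor) = exp(−0.00030 × 1000) = 0.740818
R(wheel drive electronics) = exp(−0.00013 × 1000) = 0.878095
R(gyro assembly) = exp(−0.00011 × 1000) = 0.895834
R(reaction wheel) = exp(−0.00026 × 1000) = 0.771052
R(magnetorquer) = exp(−0.000062 × 1000) = 0.939883
Parallel (attitude-control processor and sun sensor): 1 − (1 − 0.826959)(1 − 0.740818) = 0.955151
Parallel (wheel drive electronics and gyro assembly): 1 − (1 − 0.878095)(1 − 0.895834) = 0.987302
Series ([0.955151] and [0.987302]): 0.955151 × 0.987302 = 0.943022
Series (reaction wheel and magnetorquer): 0.771052 × 0.939883 = 0.724699
Parallel ([0.943022] and [0.724699]): 1 − (1 − 0.943022)(1 − 0.724699) = 0.9843

0.9843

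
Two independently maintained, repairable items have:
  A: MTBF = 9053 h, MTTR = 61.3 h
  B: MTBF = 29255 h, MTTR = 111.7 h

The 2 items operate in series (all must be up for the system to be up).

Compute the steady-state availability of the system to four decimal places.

A(A) = MTBF/(MTBF+MTTR) = 9053/(9053+61.3) = 0.993274
A(B) = MTBF/(MTBF+MTTR) = 29255/(29255+111.7) = 0.996196
Series availability: 0.993274 × 0.996196 = 0.9895

0.9895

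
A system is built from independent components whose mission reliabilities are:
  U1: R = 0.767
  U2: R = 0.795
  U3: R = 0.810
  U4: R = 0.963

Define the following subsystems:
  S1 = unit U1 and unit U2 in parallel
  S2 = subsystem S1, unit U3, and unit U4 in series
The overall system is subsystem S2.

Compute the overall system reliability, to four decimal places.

Parallel (U1 and U2): 1 − (1 − 0.767000)(1 − 0.795000) = 0.952235
Series ([0.952235], U3, and U4): 0.952235 × 0.810000 × 0.963000 = 0.7428

0.7428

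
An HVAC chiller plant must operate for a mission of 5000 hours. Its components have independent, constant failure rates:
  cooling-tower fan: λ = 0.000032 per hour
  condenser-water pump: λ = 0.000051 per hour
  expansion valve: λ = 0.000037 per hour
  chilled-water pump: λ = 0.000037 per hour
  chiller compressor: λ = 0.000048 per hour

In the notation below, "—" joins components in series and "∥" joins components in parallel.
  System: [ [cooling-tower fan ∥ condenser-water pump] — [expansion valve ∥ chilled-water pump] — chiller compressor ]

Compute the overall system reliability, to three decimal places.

0.739

R(cooling-tower fan) = exp(−0.000032 × 5000) = 0.85214
R(condenser-water pump) = exp(−0.000051 × 5000) = 0.77492
R(expansion valve) = exp(−0.000037 × 5000) = 0.83110
R(chilled-water pump) = exp(−0.000037 × 5000) = 0.83110
R(chiller compressor) = exp(−0.000048 × 5000) = 0.78663
Parallel (cooling-tower fan and condenser-water pump): 1 − (1 − 0.85214)(1 − 0.77492) = 0.96672
Parallel (expansion valve and chilled-water pump): 1 − (1 − 0.83110)(1 − 0.83110) = 0.97147
Series ([0.96672], [0.97147], and chiller compressor): 0.96672 × 0.97147 × 0.78663 = 0.739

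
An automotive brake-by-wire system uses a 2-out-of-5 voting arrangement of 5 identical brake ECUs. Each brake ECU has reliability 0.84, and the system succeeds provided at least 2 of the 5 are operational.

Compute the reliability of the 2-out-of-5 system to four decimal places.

R = Σ_{i=2}^{5} C(5,i) p^i (1−p)^{5−i} with p = 0.84
C(5,2)·0.84^2·0.16^3 = 0.028901
C(5,3)·0.84^3·0.16^2 = 0.151732
C(5,4)·0.84^4·0.16^1 = 0.398297
C(5,5)·0.84^5·0.16^0 = 0.418212
Sum = 0.9971

0.9971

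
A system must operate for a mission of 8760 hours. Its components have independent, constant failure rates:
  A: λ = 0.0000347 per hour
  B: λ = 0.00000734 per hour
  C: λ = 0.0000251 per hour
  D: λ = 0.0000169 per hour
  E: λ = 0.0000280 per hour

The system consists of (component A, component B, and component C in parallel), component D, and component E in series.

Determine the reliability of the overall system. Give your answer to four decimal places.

R(A) = exp(−0.0000347 × 8760) = 0.737882
R(B) = exp(−0.00000734 × 8760) = 0.937725
R(C) = exp(−0.0000251 × 8760) = 0.802618
R(D) = exp(−0.0000169 × 8760) = 0.862393
R(E) = exp(−0.0000280 × 8760) = 0.782485
Parallel (A, B, and C): 1 − (1 − 0.737882)(1 − 0.937725)(1 − 0.802618) = 0.996778
Series ([0.996778], D, and E): 0.996778 × 0.862393 × 0.782485 = 0.6726

0.6726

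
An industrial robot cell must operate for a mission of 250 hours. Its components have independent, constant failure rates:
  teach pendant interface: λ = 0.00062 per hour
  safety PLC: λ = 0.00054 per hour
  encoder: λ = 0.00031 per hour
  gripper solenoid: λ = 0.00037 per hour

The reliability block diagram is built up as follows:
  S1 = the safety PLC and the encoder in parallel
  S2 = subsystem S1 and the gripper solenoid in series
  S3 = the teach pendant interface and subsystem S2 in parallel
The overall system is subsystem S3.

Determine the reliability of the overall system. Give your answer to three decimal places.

R(teach pendant interface) = exp(−0.00062 × 250) = 0.85642
R(safety PLC) = exp(−0.00054 × 250) = 0.87372
R(encoder) = exp(−0.00031 × 250) = 0.92543
R(gripper solenoid) = exp(−0.00037 × 250) = 0.91165
Parallel (safety PLC and encoder): 1 − (1 − 0.87372)(1 − 0.92543) = 0.99058
Series ([0.99058] and gripper solenoid): 0.99058 × 0.91165 = 0.90306
Parallel (teach pendant interface and [0.90306]): 1 − (1 − 0.85642)(1 − 0.90306) = 0.986

0.986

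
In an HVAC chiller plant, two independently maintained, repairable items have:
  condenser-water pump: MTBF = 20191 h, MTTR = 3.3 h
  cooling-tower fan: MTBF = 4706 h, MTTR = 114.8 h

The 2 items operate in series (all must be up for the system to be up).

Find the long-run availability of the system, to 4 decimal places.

0.9760

A(condenser-water pump) = MTBF/(MTBF+MTTR) = 20191/(20191+3.3) = 0.999837
A(cooling-tower fan) = MTBF/(MTBF+MTTR) = 4706/(4706+114.8) = 0.976187
Series availability: 0.999837 × 0.976187 = 0.9760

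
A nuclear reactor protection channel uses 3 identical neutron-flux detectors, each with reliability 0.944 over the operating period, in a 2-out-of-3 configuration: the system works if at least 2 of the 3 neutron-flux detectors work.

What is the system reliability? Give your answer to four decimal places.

R = Σ_{i=2}^{3} C(3,i) p^i (1−p)^{3−i} with p = 0.944
C(3,2)·0.944^2·0.056^1 = 0.149711
C(3,3)·0.944^3·0.056^0 = 0.841232
Sum = 0.9909

0.9909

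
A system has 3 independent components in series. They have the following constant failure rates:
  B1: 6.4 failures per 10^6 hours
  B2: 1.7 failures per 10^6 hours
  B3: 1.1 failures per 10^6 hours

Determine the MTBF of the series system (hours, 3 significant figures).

Series of exponential components: λ_sys = Σ λ_i
λ_sys = 0.0000064 + 0.0000017 + 0.0000011 = 9.2000e-06 /h
MTBF = 1 / λ_sys = 109000 h

109000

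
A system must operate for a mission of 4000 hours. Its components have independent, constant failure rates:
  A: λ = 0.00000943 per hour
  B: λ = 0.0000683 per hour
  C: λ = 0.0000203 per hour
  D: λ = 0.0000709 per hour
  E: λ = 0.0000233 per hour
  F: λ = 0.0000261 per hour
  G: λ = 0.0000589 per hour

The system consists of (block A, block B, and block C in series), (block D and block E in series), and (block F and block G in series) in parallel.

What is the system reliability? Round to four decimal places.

0.9706

R(A) = exp(−0.00000943 × 4000) = 0.962983
R(B) = exp(−0.0000683 × 4000) = 0.760941
R(C) = exp(−0.0000203 × 4000) = 0.922009
R(D) = exp(−0.0000709 × 4000) = 0.753068
R(E) = exp(−0.0000233 × 4000) = 0.911011
R(F) = exp(−0.0000261 × 4000) = 0.900865
R(G) = exp(−0.0000589 × 4000) = 0.790097
Series (A, B, and C): 0.962983 × 0.760941 × 0.922009 = 0.675624
Series (D and E): 0.753068 × 0.911011 = 0.686053
Series (F and G): 0.900865 × 0.790097 = 0.711771
Parallel ([0.675624], [0.686053], and [0.711771]): 1 − (1 − 0.675624)(1 − 0.686053)(1 − 0.711771) = 0.9706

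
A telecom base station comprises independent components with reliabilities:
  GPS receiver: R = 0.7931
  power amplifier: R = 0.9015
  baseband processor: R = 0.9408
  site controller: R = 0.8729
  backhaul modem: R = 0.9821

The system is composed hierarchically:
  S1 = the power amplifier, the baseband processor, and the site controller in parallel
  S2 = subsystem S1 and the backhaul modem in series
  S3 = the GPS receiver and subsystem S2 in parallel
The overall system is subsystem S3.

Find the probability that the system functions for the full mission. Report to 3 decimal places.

0.996

Parallel (power amplifier, baseband processor, and site controller): 1 − (1 − 0.90150)(1 − 0.94080)(1 − 0.87290) = 0.99926
Series ([0.99926] and backhaul modem): 0.99926 × 0.98210 = 0.98137
Parallel (GPS receiver and [0.98137]): 1 − (1 − 0.79310)(1 − 0.98137) = 0.996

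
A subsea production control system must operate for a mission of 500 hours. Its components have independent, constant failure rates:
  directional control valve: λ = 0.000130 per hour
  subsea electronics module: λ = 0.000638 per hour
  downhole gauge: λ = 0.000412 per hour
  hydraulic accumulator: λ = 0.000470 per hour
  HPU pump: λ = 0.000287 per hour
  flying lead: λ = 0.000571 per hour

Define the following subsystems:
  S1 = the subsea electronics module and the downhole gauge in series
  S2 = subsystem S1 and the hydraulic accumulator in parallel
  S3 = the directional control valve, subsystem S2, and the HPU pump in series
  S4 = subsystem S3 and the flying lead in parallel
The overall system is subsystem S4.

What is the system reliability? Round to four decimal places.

0.9360

R(directional control valve) = exp(−0.000130 × 500) = 0.937067
R(subsea electronics module) = exp(−0.000638 × 500) = 0.726876
R(downhole gauge) = exp(−0.000412 × 500) = 0.813833
R(hydraulic accumulator) = exp(−0.000470 × 500) = 0.790571
R(HPU pump) = exp(−0.000287 × 500) = 0.866321
R(flying lead) = exp(−0.000571 × 500) = 0.751638
Series (subsea electronics module and downhole gauge): 0.726876 × 0.813833 = 0.591556
Parallel ([0.591556] and hydraulic accumulator): 1 − (1 − 0.591556)(1 − 0.790571) = 0.914460
Series (directional control valve, [0.914460], and HPU pump): 0.937067 × 0.914460 × 0.866321 = 0.742359
Parallel ([0.742359] and flying lead): 1 − (1 − 0.742359)(1 − 0.751638) = 0.9360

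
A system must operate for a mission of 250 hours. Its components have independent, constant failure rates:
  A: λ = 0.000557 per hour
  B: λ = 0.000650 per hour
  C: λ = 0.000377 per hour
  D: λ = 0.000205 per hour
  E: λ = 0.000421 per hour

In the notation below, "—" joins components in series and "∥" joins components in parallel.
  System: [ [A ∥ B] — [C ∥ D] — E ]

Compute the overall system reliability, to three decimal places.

R(A) = exp(−0.000557 × 250) = 0.87001
R(B) = exp(−0.000650 × 250) = 0.85002
R(C) = exp(−0.000377 × 250) = 0.91006
R(D) = exp(−0.000205 × 250) = 0.95004
R(E) = exp(−0.000421 × 250) = 0.90010
Parallel (A and B): 1 − (1 − 0.87001)(1 − 0.85002) = 0.98050
Parallel (C and D): 1 − (1 − 0.91006)(1 − 0.95004) = 0.99551
Series ([0.98050], [0.99551], and E): 0.98050 × 0.99551 × 0.90010 = 0.879

0.879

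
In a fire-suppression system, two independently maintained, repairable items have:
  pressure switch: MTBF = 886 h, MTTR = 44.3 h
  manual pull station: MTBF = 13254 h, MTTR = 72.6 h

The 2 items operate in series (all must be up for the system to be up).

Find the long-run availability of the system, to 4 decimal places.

0.9472

A(pressure switch) = MTBF/(MTBF+MTTR) = 886/(886+44.3) = 0.952381
A(manual pull station) = MTBF/(MTBF+MTTR) = 13254/(13254+72.6) = 0.994552
Series availability: 0.952381 × 0.994552 = 0.9472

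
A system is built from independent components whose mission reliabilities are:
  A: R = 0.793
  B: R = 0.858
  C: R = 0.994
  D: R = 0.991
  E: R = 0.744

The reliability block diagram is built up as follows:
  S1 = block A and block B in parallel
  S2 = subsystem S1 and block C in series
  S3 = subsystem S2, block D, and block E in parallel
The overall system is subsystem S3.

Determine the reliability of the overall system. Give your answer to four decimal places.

0.9999

Parallel (A and B): 1 − (1 − 0.793000)(1 − 0.858000) = 0.970606
Series ([0.970606] and C): 0.970606 × 0.994000 = 0.964782
Parallel ([0.964782], D, and E): 1 − (1 − 0.964782)(1 − 0.991000)(1 − 0.744000) = 0.9999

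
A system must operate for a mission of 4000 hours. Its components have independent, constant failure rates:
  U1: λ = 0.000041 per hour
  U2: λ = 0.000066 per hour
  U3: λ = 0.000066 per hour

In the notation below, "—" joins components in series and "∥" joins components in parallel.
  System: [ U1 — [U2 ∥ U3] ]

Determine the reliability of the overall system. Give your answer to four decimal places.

0.8030

R(U1) = exp(−0.000041 × 4000) = 0.848742
R(U2) = exp(−0.000066 × 4000) = 0.767974
R(U3) = exp(−0.000066 × 4000) = 0.767974
Parallel (U2 and U3): 1 − (1 − 0.767974)(1 − 0.767974) = 0.946164
Series (U1 and [0.946164]): 0.848742 × 0.946164 = 0.8030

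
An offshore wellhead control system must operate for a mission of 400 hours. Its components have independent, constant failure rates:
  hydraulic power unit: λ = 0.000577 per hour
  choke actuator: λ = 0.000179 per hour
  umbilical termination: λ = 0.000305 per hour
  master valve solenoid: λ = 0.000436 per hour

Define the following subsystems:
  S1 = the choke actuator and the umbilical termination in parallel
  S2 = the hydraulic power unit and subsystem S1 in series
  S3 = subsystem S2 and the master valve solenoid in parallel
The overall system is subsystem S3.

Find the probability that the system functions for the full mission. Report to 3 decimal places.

0.966

R(hydraulic power unit) = exp(−0.000577 × 400) = 0.79390
R(choke actuator) = exp(−0.000179 × 400) = 0.93090
R(umbilical termination) = exp(−0.000305 × 400) = 0.88515
R(master valve solenoid) = exp(−0.000436 × 400) = 0.83996
Parallel (choke actuator and umbilical termination): 1 − (1 − 0.93090)(1 − 0.88515) = 0.99206
Series (hydraulic power unit and [0.99206]): 0.79390 × 0.99206 = 0.78760
Parallel ([0.78760] and master valve solenoid): 1 − (1 − 0.78760)(1 − 0.83996) = 0.966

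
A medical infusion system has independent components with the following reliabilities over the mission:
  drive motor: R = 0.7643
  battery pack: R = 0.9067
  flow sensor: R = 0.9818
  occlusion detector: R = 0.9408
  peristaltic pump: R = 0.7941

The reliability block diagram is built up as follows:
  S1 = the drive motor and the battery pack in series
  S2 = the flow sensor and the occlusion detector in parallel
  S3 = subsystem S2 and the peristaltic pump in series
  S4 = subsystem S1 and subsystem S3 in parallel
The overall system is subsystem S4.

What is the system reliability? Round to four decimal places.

0.9365

Series (drive motor and battery pack): 0.764300 × 0.906700 = 0.692991
Parallel (flow sensor and occlusion detector): 1 − (1 − 0.981800)(1 − 0.940800) = 0.998923
Series ([0.998923] and peristaltic pump): 0.998923 × 0.794100 = 0.793245
Parallel ([0.692991] and [0.793245]): 1 − (1 − 0.692991)(1 − 0.793245) = 0.9365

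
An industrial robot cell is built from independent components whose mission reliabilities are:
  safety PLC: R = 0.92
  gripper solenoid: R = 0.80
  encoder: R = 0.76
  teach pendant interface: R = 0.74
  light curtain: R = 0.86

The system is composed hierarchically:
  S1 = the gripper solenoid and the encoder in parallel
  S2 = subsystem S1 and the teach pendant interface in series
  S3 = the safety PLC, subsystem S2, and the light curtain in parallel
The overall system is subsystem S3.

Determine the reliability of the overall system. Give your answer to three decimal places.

0.997

Parallel (gripper solenoid and encoder): 1 − (1 − 0.80000)(1 − 0.76000) = 0.95200
Series ([0.95200] and teach pendant interface): 0.95200 × 0.74000 = 0.70448
Parallel (safety PLC, [0.70448], and light curtain): 1 − (1 − 0.92000)(1 − 0.70448)(1 − 0.86000) = 0.997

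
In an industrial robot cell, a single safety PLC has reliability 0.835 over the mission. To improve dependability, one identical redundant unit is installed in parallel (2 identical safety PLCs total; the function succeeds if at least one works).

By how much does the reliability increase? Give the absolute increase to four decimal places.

R_before = 0.835
R_after = 1 − (1 − 0.835)^2 = 0.9728
ΔR = 0.9728 − 0.835 = 0.1378

0.1378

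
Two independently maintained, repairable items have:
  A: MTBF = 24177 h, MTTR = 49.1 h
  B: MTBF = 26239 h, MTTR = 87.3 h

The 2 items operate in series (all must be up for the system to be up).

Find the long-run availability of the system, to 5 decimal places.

A(A) = MTBF/(MTBF+MTTR) = 24177/(24177+49.1) = 0.997973
A(B) = MTBF/(MTBF+MTTR) = 26239/(26239+87.3) = 0.996684
Series availability: 0.997973 × 0.996684 = 0.99466

0.99466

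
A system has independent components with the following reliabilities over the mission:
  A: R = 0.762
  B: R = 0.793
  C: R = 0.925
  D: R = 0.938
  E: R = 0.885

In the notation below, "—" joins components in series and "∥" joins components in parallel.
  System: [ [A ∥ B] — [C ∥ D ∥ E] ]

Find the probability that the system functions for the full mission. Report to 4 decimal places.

Parallel (A and B): 1 − (1 − 0.762000)(1 − 0.793000) = 0.950734
Parallel (C, D, and E): 1 − (1 − 0.925000)(1 − 0.938000)(1 − 0.885000) = 0.999465
Series ([0.950734] and [0.999465]): 0.950734 × 0.999465 = 0.9502

0.9502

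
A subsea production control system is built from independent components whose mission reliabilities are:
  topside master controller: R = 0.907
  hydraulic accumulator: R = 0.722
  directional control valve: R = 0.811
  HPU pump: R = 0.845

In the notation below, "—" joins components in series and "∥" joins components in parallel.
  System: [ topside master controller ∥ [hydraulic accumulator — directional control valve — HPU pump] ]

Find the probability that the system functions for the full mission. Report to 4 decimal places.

0.9530

Series (hydraulic accumulator, directional control valve, and HPU pump): 0.722000 × 0.811000 × 0.845000 = 0.494783
Parallel (topside master controller and [0.494783]): 1 − (1 − 0.907000)(1 − 0.494783) = 0.9530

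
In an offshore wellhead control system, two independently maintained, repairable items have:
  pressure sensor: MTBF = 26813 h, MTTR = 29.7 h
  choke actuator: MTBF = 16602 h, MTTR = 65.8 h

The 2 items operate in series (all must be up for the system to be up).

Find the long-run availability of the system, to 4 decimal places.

0.9950

A(pressure sensor) = MTBF/(MTBF+MTTR) = 26813/(26813+29.7) = 0.998894
A(choke actuator) = MTBF/(MTBF+MTTR) = 16602/(16602+65.8) = 0.996052
Series availability: 0.998894 × 0.996052 = 0.9950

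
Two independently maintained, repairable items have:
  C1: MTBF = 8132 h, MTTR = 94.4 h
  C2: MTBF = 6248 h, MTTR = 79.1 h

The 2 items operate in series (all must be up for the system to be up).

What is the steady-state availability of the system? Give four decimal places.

0.9762

A(C1) = MTBF/(MTBF+MTTR) = 8132/(8132+94.4) = 0.988525
A(C2) = MTBF/(MTBF+MTTR) = 6248/(6248+79.1) = 0.987498
Series availability: 0.988525 × 0.987498 = 0.9762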